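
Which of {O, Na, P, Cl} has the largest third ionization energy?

Consider each +2 ion: O²⁺ still has 4 valence electrons; Na²⁺ is already 1 electron into the core; P²⁺ still has 3 valence electrons; Cl²⁺ still has 5 valence electrons.
Breaking into a closed-shell core is much more expensive than removing a leftover valence electron — Na has the largest IE_3 here.
Valence configurations: O²⁺ [He]2s²2p², P²⁺ [Ne]3s²3p¹, Cl²⁺ [Ne]3s²3p³.
Approximate IE_3 values (kJ/mol): O 5300, Na 6910, P 2914, Cl 3822.
Putting it together, IE_3: P < Cl < O < Na.

Na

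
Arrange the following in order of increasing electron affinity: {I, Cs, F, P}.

Cs < P < I < F

F is in period 2, group 17; P is in period 3, group 15; I is in period 5, group 17; Cs is in period 6, group 1.
EA tends to increase across a period and decrease down a group, though the pattern is less regular than for IE or radius.
Neither a single period nor a single group — weigh both effects.
P > Cs: both effects reinforce here, so P is clearly the higher of the two.
I > P: the two effects oppose for this pair; the across-period effect wins (295 vs 72 kJ/mol).
F > I: F sits above I in group 17, so the down-group effect alone puts F higher.
Tabulated electron affinity (kJ/mol): F 328, P 72, I 295, Cs 46.
So from lowest to highest: Cs < P < I < F.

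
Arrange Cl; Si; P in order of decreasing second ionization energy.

Cl > P > Si

After 1 electron has been removed, what remains? Cl⁺ still has 6 valence electrons; Si⁺ still has 3 valence electrons; P⁺ still has 4 valence electrons.
All are still removing valence electrons, so compare the +1 ions as you would atoms: IE_2 generally rises across a period (higher Z_eff) and falls down a group (larger shell), subject to the usual subshell exceptions.
Valence configurations: Cl⁺ [Ne]3s²3p⁴, Si⁺ [Ne]3s²3p¹, P⁺ [Ne]3s²3p².
Approximate IE_2 values (kJ/mol): Cl 2298, Si 1577, P 1907.
Hence IE_2: Si < P < Cl.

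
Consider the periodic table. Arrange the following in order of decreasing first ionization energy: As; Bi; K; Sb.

As > Sb > Bi > K

Across a period the outer electron is held more tightly (higher IE₁); down a group it sits in a higher shell, more shielded, and comes off more easily.
Neither a single period nor a single group — weigh both effects.
Bi > K: period and group pull opposite ways; the across-period shift dominates (703 vs 419 kJ/mol).
Sb > Bi: Sb sits above Bi in group 15, so the down-group effect alone puts Sb higher.
As > Sb: they share group 15; the group trend gives As the larger value.
Tabulated first ionization energy (kJ/mol): K 419, As 947, Sb 831, Bi 703.
So from highest to lowest: As > Sb > Bi > K.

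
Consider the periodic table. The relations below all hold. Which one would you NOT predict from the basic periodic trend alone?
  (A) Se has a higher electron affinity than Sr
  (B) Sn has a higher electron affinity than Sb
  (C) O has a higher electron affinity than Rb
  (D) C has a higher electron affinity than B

The general trend: electron affinity increases across a period and decreases down a group.
(A) Se (period 4, group 16) vs Sr (period 5, group 2): the stated order agrees with the simple trend.
(B) Sn (period 5, group 14) vs Sb (period 5, group 15): the stated order contradicts the simple trend.
(C) O (period 2, group 16) vs Rb (period 5, group 1): the stated order agrees with the simple trend.
(D) C (period 2, group 14) vs B (period 2, group 13): the stated order agrees with the simple trend.
The exception is (B): adding an electron to Sb's half-filled 5p³ is unfavourable, so Sn has the more exothermic EA.

(B)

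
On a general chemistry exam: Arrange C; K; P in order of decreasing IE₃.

The third ionization energy removes an electron from the +2 ion. For each element: C²⁺ still has 2 valence electrons; K²⁺ is already 1 electron into the core; P²⁺ still has 3 valence electrons.
Usually core removal costs more than valence removal, but here the competition is close: a tightly held n=2 valence electron can cost more to remove than an n=3 core electron, so the actual values have to decide it.
Valence configurations: C²⁺ [He]2s², P²⁺ [Ne]3s²3p¹.
Tabulated IE_3 (kJ/mol): C 4620, K 4420, P 2914.
Overall IE_3 order: P < K < C.

C > K > P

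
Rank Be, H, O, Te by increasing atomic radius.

H < O < Be < Te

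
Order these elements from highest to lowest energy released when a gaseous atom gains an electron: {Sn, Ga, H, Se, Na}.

Se > Sn > H > Na > Ga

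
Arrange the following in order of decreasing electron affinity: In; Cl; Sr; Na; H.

H is in period 1, group 1; Na is in period 3, group 1; Cl is in period 3, group 17; Sr is in period 5, group 2; In is in period 5, group 13.
EA tends to increase across a period and decrease down a group, though the pattern is less regular than for IE or radius.
Neither a single period nor a single group — weigh both effects.
In > Sr: both are in period 5; the period trend gives In the larger value.
Na > In: period and group pull opposite ways; the down-group shift dominates (53 vs 29 kJ/mol).
H > Na: H sits above Na in group 1, so the down-group effect alone puts H higher.
Cl > H: the two effects oppose for this pair; the across-period effect wins (349 vs 73 kJ/mol).
For reference (kJ/mol): H 73, Na 53, Cl 349, Sr 5, In 29.
So from highest to lowest: Cl > H > Na > In > Sr.

Cl > H > Na > In > Sr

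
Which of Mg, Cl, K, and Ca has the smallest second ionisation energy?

IE_2 is the cost of taking one more electron from the +1 cation: Mg⁺ still has 1 valence electron; Cl⁺ still has 6 valence electrons; K⁺ is the bare [Ar] core; Ca⁺ still has 1 valence electron.
Pulling an electron out of a noble-gas core costs far more than removing a remaining valence electron, so K sits at the high end of IE_2.
Valence configurations: Mg⁺ [Ne]3s¹, Cl⁺ [Ne]3s²3p⁴, Ca⁺ [Ar]4s¹.
Approximate IE_2 values (kJ/mol): Mg 1451, Cl 2298, K 3052, Ca 1145.
Overall IE_2 order: Ca < Mg < Cl < K.

Ca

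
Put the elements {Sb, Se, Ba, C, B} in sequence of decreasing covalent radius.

Ba, Sb, Se, B, C

B is in period 2, group 13; C is in period 2, group 14; Se is in period 4, group 16; Sb is in period 5, group 15; Ba is in period 6, group 2.
Atomic radius shrinks across a period as nuclear charge pulls the same shell inward, and grows down a group as new shells are added.
Here both period and group differ, so the two effects have to be weighed against each other.
B > C: B lies to the left of C in period 2, so the across-period effect alone puts B larger.
Se > B: period and group pull opposite ways; the down-group shift dominates (116 vs 85 pm).
Sb > Se: both effects reinforce here, so Sb is clearly the larger of the two.
Ba > Sb: relative to Sb, both the across-period and down-group shifts push Ba's atomic radius up.
For reference (pm): B 85, C 75, Se 116, Sb 140, Ba 196.
So from largest to smallest: Ba > Sb > Se > B > C.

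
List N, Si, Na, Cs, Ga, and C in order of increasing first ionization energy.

Cs < Na < Ga < Si < C < N

C is in period 2, group 14; N is in period 2, group 15; Na is in period 3, group 1; Si is in period 3, group 14; Ga is in period 4, group 13; Cs is in period 6, group 1.
First ionization energy rises across a period (greater Z_eff holds electrons more tightly) and falls down a group (valence electrons are farther from the nucleus).
Neither a single period nor a single group — weigh both effects.
Na > Cs: Na sits above Cs in group 1, so the down-group effect alone puts Na higher.
Ga > Na: the two effects oppose for this pair; the across-period effect wins (579 vs 496 kJ/mol).
Si > Ga: relative to Ga, both the across-period and down-group shifts push Si's first ionization energy up.
C > Si: C sits above Si in group 14, so the down-group effect alone puts C higher.
N > C: N lies to the right of C in period 2, so the across-period effect alone puts N higher.
Tabulated first ionization energy (kJ/mol): C 1086, N 1402, Na 496, Si 786, Ga 579, Cs 376.
So from lowest to highest: Cs < Na < Ga < Si < C < N.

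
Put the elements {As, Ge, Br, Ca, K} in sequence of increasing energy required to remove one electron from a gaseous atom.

K < Ca < Ge < As < Br

K is in period 4, group 1; Ca is in period 4, group 2; Ge is in period 4, group 14; As is in period 4, group 15; Br is in period 4, group 17.
Across a period the outer electron is held more tightly (higher IE₁); down a group it sits in a higher shell, more shielded, and comes off more easily.
All lie in period 4, so first ionization energy increases left to right.
So from lowest to highest: K < Ca < Ge < As < Br.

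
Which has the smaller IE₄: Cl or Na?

Consider each +3 ion: Cl³⁺ still has 4 valence electrons; Na³⁺ is already 2 electrons into the core.
Core electrons are held far more tightly than valence electrons, so Na tops the IE_4 order.
The numbers (kJ/mol): Cl 5159, Na 9543.
Overall IE_4 order: Cl < Na.

Cl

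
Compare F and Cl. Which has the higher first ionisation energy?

F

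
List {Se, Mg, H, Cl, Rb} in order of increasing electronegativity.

Smaller atoms with higher effective nuclear charge are more electronegative.
These span different periods and groups, so the two trends combine.
Mg > Rb: both effects reinforce here, so Mg is clearly the higher of the two.
H > Mg: period and group pull opposite ways; the down-group shift dominates (2.20 vs 1.31).
Se > H: the two effects oppose for this pair; the across-period effect wins (2.55 vs 2.20).
Cl > Se: relative to Se, both the across-period and down-group shifts push Cl's electronegativity up.
Approximate values (Pauling): H 2.20, Mg 1.31, Cl 3.16, Se 2.55, Rb 0.82.
So from lowest to highest: Rb < Mg < H < Se < Cl.

Rb < Mg < H < Se < Cl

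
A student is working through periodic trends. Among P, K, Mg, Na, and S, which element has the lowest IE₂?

IE_2 is the cost of taking one more electron from the +1 cation: P⁺ still has 4 valence electrons; K⁺ is the bare [Ar] core; Mg⁺ still has 1 valence electron; Na⁺ is the bare [Ne] core; S⁺ still has 5 valence electrons.
Pulling an electron out of a noble-gas core costs far more than removing a remaining valence electron, so K and Na sit at the high end of IE_2.
Valence configurations: P⁺ [Ne]3s²3p², Mg⁺ [Ne]3s¹, S⁺ [Ne]3s²3p³.
Approximate IE_2 values (kJ/mol): P 1907, K 3052, Mg 1451, Na 4562, S 2252.
Overall IE_2 order: Mg < P < S < K < Na.

Mg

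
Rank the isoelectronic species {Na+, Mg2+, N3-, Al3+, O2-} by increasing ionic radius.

Al3+ < Mg2+ < Na+ < O2- < N3-

All of these have 10 electrons, so size is governed by nuclear charge alone: the more protons, the stronger the pull on the same electron cloud, and the smaller the ion.
Nuclear charges: Al3+ (Z=13), Mg2+ (Z=12), Na+ (Z=11), O2- (Z=8), N3- (Z=7).
Smallest to largest: Al3+ < Mg2+ < Na+ < O2- < N3-.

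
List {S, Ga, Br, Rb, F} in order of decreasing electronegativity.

Smaller atoms with higher effective nuclear charge are more electronegative.
Here both period and group differ, so the two effects have to be weighed against each other.
Ga > Rb: relative to Rb, both the across-period and down-group shifts push Ga's electronegativity up.
S > Ga: relative to Ga, both the across-period and down-group shifts push S's electronegativity up.
Br > S: the two effects oppose for this pair; the across-period effect wins (2.96 vs 2.58).
F > Br: F sits above Br in group 17, so the down-group effect alone puts F higher.
Tabulated electronegativity (Pauling): F 3.98, S 2.58, Ga 1.81, Br 2.96, Rb 0.82.
So from highest to lowest: F > Br > S > Ga > Rb.

F > Br > S > Ga > Rb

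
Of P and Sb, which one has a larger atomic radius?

Sb

P is in period 3, group 15; Sb is in period 5, group 15.
Atomic radius shrinks across a period as nuclear charge pulls the same shell inward, and grows down a group as new shells are added.
All are in group 15, so atomic radius increases down the group.
So Sb has the larger atomic radius (Sb > P).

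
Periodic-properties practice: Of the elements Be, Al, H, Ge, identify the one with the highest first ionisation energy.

H

H is in period 1, group 1; Be is in period 2, group 2; Al is in period 3, group 13; Ge is in period 4, group 14.
Removing the outermost electron gets harder across a period and easier down a group.
A diagonal step moves right (one effect) and down (the opposite effect) at once.
Ge > Al: the two effects oppose for this pair; the across-period effect wins (762 vs 578 kJ/mol).
Be > Ge: period and group pull opposite ways; the down-group shift dominates (900 vs 762 kJ/mol).
H > Be: the two effects oppose for this pair; the down-group effect wins (1312 vs 900 kJ/mol).
For reference (kJ/mol): H 1312, Be 900, Al 578, Ge 762.
The highest first ionisation energy among these belongs to H.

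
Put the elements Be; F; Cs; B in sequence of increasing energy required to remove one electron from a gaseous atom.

IE₁ increases left→right with effective nuclear charge and decreases top→bottom as the valence shell moves farther out.
These span different periods and groups, so the two trends combine.
B > Cs: relative to Cs, both the across-period and down-group shifts push B's first ionization energy up.
Be > B: this pair runs against the simple trend — see the exception note.
F > Be: F lies to the right of Be in period 2, so the across-period effect alone puts F higher.
Note the exception: Be has a higher first ionization energy than B, contrary to the simple trend — removing B's lone 2p electron is easier than breaking Be's filled 2s².
For reference (kJ/mol): Be 900, B 801, F 1681, Cs 376.
So from lowest to highest: Cs < B < Be < F.

Cs < B < Be < F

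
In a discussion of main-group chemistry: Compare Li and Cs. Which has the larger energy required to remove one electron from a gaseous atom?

Li

Li is in period 2, group 1; Cs is in period 6, group 1.
First ionization energy rises across a period (greater Z_eff holds electrons more tightly) and falls down a group (valence electrons are farther from the nucleus).
All are in group 1, so first ionization energy increases up the group.
So Li has the larger energy required to remove one electron from a gaseous atom (Li > Cs).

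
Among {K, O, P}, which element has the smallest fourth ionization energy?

After 3 electrons have been removed, what remains? K³⁺ is already 2 electrons into the core; O³⁺ still has 3 valence electrons; P³⁺ still has 2 valence electrons.
Usually core removal costs more than valence removal, but here the competition is close: a tightly held n=2 valence electron can cost more to remove than an n=3 core electron, so the actual values have to decide it.
Valence configurations: O³⁺ [He]2s²2p¹, P³⁺ [Ne]3s².
Approximate IE_4 values (kJ/mol): K 5877, O 7469, P 4964.
So the fourth ionization energies run P < K < O.

P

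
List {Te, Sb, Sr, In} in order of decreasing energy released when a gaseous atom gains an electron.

Te > Sb > In > Sr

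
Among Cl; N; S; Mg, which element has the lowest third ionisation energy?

S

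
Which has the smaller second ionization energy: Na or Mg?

After 1 electron has been removed, what remains? Na⁺ is the bare [Ne] core; Mg⁺ still has 1 valence electron.
Core electrons are held far more tightly than valence electrons, so Na tops the IE_2 order.
The numbers (kJ/mol): Na 4562, Mg 1451.
So the second ionization energies run Mg < Na.

Mg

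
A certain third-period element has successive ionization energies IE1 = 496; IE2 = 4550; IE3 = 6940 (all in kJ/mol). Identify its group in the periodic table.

Group 1

Look for the largest jump between consecutive ionization energies: IE2/IE1 ≈ 9.2, far larger than any earlier ratio.
That jump marks the point where a core electron is being removed. So the atom has 1 valence electron.
A main-group element with 1 valence electron is in group 1.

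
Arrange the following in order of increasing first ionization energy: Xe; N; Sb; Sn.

Sn, Sb, Xe, N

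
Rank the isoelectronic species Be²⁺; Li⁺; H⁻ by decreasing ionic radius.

H⁻ > Li⁺ > Be²⁺

All of these have 2 electrons, so size is governed by nuclear charge alone: the more protons, the stronger the pull on the same electron cloud, and the smaller the ion.
Nuclear charges: Be²⁺ (Z=4), Li⁺ (Z=3), H⁻ (Z=1).
Largest to smallest: H⁻ > Li⁺ > Be²⁺.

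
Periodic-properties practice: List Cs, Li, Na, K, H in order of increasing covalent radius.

H, Li, Na, K, Cs

Radius decreases left→right (rising Z_eff, same n) and increases top→bottom (higher n).
All are in group 1, so atomic radius increases down the group.
So from smallest to largest: H < Li < Na < K < Cs.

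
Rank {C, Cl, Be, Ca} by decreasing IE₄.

IE_4 is the cost of taking one more electron from the +3 cation: C³⁺ still has 1 valence electron; Cl³⁺ still has 4 valence electrons; Be³⁺ is already 1 electron into the core; Ca³⁺ is already 1 electron into the core.
Core electrons are held far more tightly than valence electrons, so Ca and Be top the IE_4 order.
Valence configurations: C³⁺ [He]2s¹, Cl³⁺ [Ne]3s²3p².
Approximate IE_4 values (kJ/mol): C 6223, Cl 5159, Be 21007, Ca 6491.
Hence IE_4: Cl < C < Ca < Be.

Be > Ca > C > Cl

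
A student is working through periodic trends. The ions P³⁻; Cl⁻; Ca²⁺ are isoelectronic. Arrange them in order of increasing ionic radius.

Ca²⁺ < Cl⁻ < P³⁻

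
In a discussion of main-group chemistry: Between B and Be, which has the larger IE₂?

Consider each +1 ion: B⁺ still has 2 valence electrons; Be⁺ still has 1 valence electron.
All are still removing valence electrons, so compare the +1 ions as you would atoms: IE_2 generally rises across a period (higher Z_eff) and falls down a group (larger shell), subject to the usual subshell exceptions.
Valence configurations: B⁺ [He]2s², Be⁺ [He]2s¹.
Approximate IE_2 values (kJ/mol): B 2427, Be 1757.
Putting it together, IE_2: Be < B.

B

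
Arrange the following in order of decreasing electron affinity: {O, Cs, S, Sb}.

S > O > Sb > Cs

O is in period 2, group 16; S is in period 3, group 16; Sb is in period 5, group 15; Cs is in period 6, group 1.
EA tends to increase across a period and decrease down a group, though the pattern is less regular than for IE or radius.
Here both period and group differ, so the two effects have to be weighed against each other.
Sb > Cs: both effects reinforce here, so Sb is clearly the higher of the two.
O > Sb: relative to Sb, both the across-period and down-group shifts push O's electron affinity up.
S > O: this pair runs against the simple trend — see the exception note.
Note the exception: S has a higher electron affinity than O, contrary to the simple trend — the compact 2p subshell of O repels the added electron more than S's larger 3p does.
For reference (kJ/mol): O 141, S 200, Sb 103, Cs 46.
So from highest to lowest: S > O > Sb > Cs.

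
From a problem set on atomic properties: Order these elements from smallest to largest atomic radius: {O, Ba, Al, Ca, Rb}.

O < Al < Ca < Ba < Rb

Atomic radius shrinks across a period as nuclear charge pulls the same shell inward, and grows down a group as new shells are added.
Neither a single period nor a single group — weigh both effects.
Al > O: relative to O, both the across-period and down-group shifts push Al's atomic radius up.
Ca > Al: relative to Al, both the across-period and down-group shifts push Ca's atomic radius up.
Ba > Ca: they share group 2; the group trend gives Ba the larger value.
Rb > Ba: period and group pull opposite ways; the across-period shift dominates (210 vs 196 pm).
For reference (pm): O 63, Al 126, Ca 171, Rb 210, Ba 196.
So from smallest to largest: O < Al < Ca < Ba < Rb.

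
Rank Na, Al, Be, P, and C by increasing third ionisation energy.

Al < P < C < Na < Be

IE_3 is the cost of taking one more electron from the +2 cation: Na²⁺ is already 1 electron into the core; Al²⁺ still has 1 valence electron; Be²⁺ is the bare [He] core; P²⁺ still has 3 valence electrons; C²⁺ still has 2 valence electrons.
Breaking into a closed-shell core is much more expensive than removing a leftover valence electron — Na and Be have the largest IE_3 here.
Valence configurations: Al²⁺ [Ne]3s¹, P²⁺ [Ne]3s²3p¹, C²⁺ [He]2s².
Tabulated IE_3 (kJ/mol): Na 6910, Al 2745, Be 14849, P 2914, C 4620.
Putting it together, IE_3: Al < P < C < Na < Be.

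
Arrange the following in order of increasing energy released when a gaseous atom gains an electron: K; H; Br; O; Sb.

K, H, Sb, O, Br

H is in period 1, group 1; O is in period 2, group 16; K is in period 4, group 1; Br is in period 4, group 17; Sb is in period 5, group 15.
EA tends to increase across a period and decrease down a group, though the pattern is less regular than for IE or radius.
These span different periods and groups, so the two trends combine.
H > K: they share group 1; the group trend gives H the larger value.
Sb > H: the two effects oppose for this pair; the across-period effect wins (103 vs 73 kJ/mol).
O > Sb: relative to Sb, both the across-period and down-group shifts push O's electron affinity up.
Br > O: the two effects oppose for this pair; the across-period effect wins (325 vs 141 kJ/mol).
Approximate values (kJ/mol): H 73, O 141, K 48, Br 325, Sb 103.
So from lowest to highest: K < H < Sb < O < Br.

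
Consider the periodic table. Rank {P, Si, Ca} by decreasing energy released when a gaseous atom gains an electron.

Si > P > Ca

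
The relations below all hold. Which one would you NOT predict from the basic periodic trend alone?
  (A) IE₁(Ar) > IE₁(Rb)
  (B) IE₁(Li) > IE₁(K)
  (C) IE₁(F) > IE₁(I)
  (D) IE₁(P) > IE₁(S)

(D)

The general trend: IE₁ increases across a period and decreases down a group.
(A) Ar (period 3, group 18) vs Rb (period 5, group 1): the stated order agrees with the simple trend.
(B) Li (period 2, group 1) vs K (period 4, group 1): the stated order agrees with the simple trend.
(C) F (period 2, group 17) vs I (period 5, group 17): the stated order agrees with the simple trend.
(D) P (period 3, group 15) vs S (period 3, group 16): the stated order contradicts the simple trend.
The exception is (D): S (3p⁴) ionizes more easily than half-filled P (3p³) because the paired 3p electron in S is pushed out by e⁻–e⁻ repulsion.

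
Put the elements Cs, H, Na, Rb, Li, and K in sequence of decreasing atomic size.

H is in period 1, group 1; Li is in period 2, group 1; Na is in period 3, group 1; K is in period 4, group 1; Rb is in period 5, group 1; Cs is in period 6, group 1.
Radius decreases left→right (rising Z_eff, same n) and increases top→bottom (higher n).
All are in group 1, so atomic radius increases down the group.
So from largest to smallest: Cs > Rb > K > Na > Li > H.

Cs > Rb > K > Na > Li > H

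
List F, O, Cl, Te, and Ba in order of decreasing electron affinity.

O is in period 2, group 16; F is in period 2, group 17; Cl is in period 3, group 17; Te is in period 5, group 16; Ba is in period 6, group 2.
EA tends to increase across a period and decrease down a group, though the pattern is less regular than for IE or radius.
Here both period and group differ, so the two effects have to be weighed against each other.
O > Ba: relative to Ba, both the across-period and down-group shifts push O's electron affinity up.
Te > O: this pair runs against the simple trend — see the exception note.
F > Te: relative to Te, both the across-period and down-group shifts push F's electron affinity up.
Cl > F: this pair runs against the simple trend — see the exception note.
Note the exception: Te has a higher electron affinity than O, contrary to the simple trend — O's compact 2p subshell gives strong electron–electron repulsion on the added electron.
Note the exception: Cl has a higher electron affinity than F, contrary to the simple trend — F's small 2p subshell makes the incoming electron feel strong e⁻–e⁻ repulsion, so Cl actually releases more energy on gaining an electron.
For reference (kJ/mol): O 141, F 328, Cl 349, Te 190, Ba 14.
So from highest to lowest: Cl > F > Te > O > Ba.

Cl > F > Te > O > Ba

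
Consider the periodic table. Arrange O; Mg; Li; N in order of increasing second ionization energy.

Mg, N, O, Li

Consider each +1 ion: O⁺ still has 5 valence electrons; Mg⁺ still has 1 valence electron; Li⁺ is the bare [He] core; N⁺ still has 4 valence electrons.
Core electrons are held far more tightly than valence electrons, so Li tops the IE_2 order.
Valence configurations: O⁺ [He]2s²2p³, Mg⁺ [Ne]3s¹, N⁺ [He]2s²2p².
Approximate IE_2 values (kJ/mol): O 3388, Mg 1451, Li 7298, N 2856.
Putting it together, IE_2: Mg < N < O < Li.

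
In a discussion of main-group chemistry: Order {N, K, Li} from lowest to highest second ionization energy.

N, K, Li

IE_2 is the cost of taking one more electron from the +1 cation: N⁺ still has 4 valence electrons; K⁺ is the bare [Ar] core; Li⁺ is the bare [He] core.
Breaking into a closed-shell core is much more expensive than removing a leftover valence electron — K and Li have the largest IE_2 here.
Tabulated IE_2 (kJ/mol): N 2856, K 3052, Li 7298.
Hence IE_2: N < K < Li.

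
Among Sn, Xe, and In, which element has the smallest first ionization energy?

In is in period 5, group 13; Sn is in period 5, group 14; Xe is in period 5, group 18.
Across a period the outer electron is held more tightly (higher IE₁); down a group it sits in a higher shell, more shielded, and comes off more easily.
All lie in period 5, so first ionization energy increases left to right.
The smallest first ionization energy among these belongs to In.

In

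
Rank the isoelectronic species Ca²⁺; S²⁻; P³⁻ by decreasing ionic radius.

P³⁻ > S²⁻ > Ca²⁺

All of these have 18 electrons, so size is governed by nuclear charge alone: the more protons, the stronger the pull on the same electron cloud, and the smaller the ion.
Nuclear charges: Ca²⁺ (Z=20), S²⁻ (Z=16), P³⁻ (Z=15).
Largest to smallest: P³⁻ > S²⁻ > Ca²⁺.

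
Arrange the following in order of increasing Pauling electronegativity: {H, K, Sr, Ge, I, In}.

H is in period 1, group 1; K is in period 4, group 1; Ge is in period 4, group 14; Sr is in period 5, group 2; In is in period 5, group 13; I is in period 5, group 17.
EN rises left→right (higher Z_eff, smaller atoms) and falls top→bottom (larger, more shielded atoms).
These span different periods and groups, so the two trends combine.
Sr > K: period and group pull opposite ways; the across-period shift dominates (0.95 vs 0.82).
In > Sr: both are in period 5; the period trend gives In the larger value.
Ge > In: relative to In, both the across-period and down-group shifts push Ge's electronegativity up.
H > Ge: the two effects oppose for this pair; the down-group effect wins (2.20 vs 2.01).
I > H: period and group pull opposite ways; the across-period shift dominates (2.66 vs 2.20).
For reference (Pauling): H 2.20, K 0.82, Ge 2.01, Sr 0.95, In 1.78, I 2.66.
So from lowest to highest: K < Sr < In < Ge < H < I.

K < Sr < In < Ge < H < I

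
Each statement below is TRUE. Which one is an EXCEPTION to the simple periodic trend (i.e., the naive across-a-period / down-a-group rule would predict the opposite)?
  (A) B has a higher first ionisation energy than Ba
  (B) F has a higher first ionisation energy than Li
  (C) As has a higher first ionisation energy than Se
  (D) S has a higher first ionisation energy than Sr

(C)

The general trend: first ionisation energy increases across a period and decreases down a group.
(A) B (period 2, group 13) vs Ba (period 6, group 2): the stated order agrees with the simple trend.
(B) F (period 2, group 17) vs Li (period 2, group 1): the stated order agrees with the simple trend.
(C) As (period 4, group 15) vs Se (period 4, group 16): the stated order contradicts the simple trend.
(D) S (period 3, group 16) vs Sr (period 5, group 2): the stated order agrees with the simple trend.
The exception is (C): Se (4p⁴) ionizes more easily than half-filled As (4p³).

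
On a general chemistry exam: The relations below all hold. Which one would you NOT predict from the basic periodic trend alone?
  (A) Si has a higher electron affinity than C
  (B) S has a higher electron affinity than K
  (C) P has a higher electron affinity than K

The general trend: electron affinity increases across a period and decreases down a group.
(A) Si (period 3, group 14) vs C (period 2, group 14): the stated order contradicts the simple trend.
(B) S (period 3, group 16) vs K (period 4, group 1): the stated order agrees with the simple trend.
(C) P (period 3, group 15) vs K (period 4, group 1): the stated order agrees with the simple trend.
The exception is (A): Si's larger, more diffuse 3p orbitals accept an added electron slightly more readily than C's compact 2p.

(A)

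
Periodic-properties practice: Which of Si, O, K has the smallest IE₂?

Si

Consider each +1 ion: Si⁺ still has 3 valence electrons; O⁺ still has 5 valence electrons; K⁺ is the bare [Ar] core.
Usually core removal costs more than valence removal, but here the competition is close: a tightly held n=2 valence electron can cost more to remove than an n=3 core electron, so the actual values have to decide it.
Valence configurations: Si⁺ [Ne]3s²3p¹, O⁺ [He]2s²2p³.
Tabulated IE_2 (kJ/mol): Si 1577, O 3388, K 3052.
Putting it together, IE_2: Si < K < O.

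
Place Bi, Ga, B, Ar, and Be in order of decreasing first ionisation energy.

Ar > Be > B > Bi > Ga

Be is in period 2, group 2; B is in period 2, group 13; Ar is in period 3, group 18; Ga is in period 4, group 13; Bi is in period 6, group 15.
Removing the outermost electron gets harder across a period and easier down a group.
Here both period and group differ, so the two effects have to be weighed against each other.
Bi > Ga: period and group pull opposite ways; the across-period shift dominates (703 vs 579 kJ/mol).
B > Bi: period and group pull opposite ways; the down-group shift dominates (801 vs 703 kJ/mol).
Be > B: this pair runs against the simple trend — see the exception note.
Ar > Be: the two effects oppose for this pair; the across-period effect wins (1521 vs 900 kJ/mol).
Note the exception: Be has a higher first ionization energy than B, contrary to the simple trend — removing B's lone 2p electron is easier than breaking Be's filled 2s².
For reference (kJ/mol): Be 900, B 801, Ar 1521, Ga 579, Bi 703.
So from highest to lowest: Ar > Be > B > Bi > Ga.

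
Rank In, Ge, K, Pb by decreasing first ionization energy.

Ge > Pb > In > K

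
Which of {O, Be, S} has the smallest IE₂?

Be

After 1 electron has been removed, what remains? O⁺ still has 5 valence electrons; Be⁺ still has 1 valence electron; S⁺ still has 5 valence electrons.
All are still removing valence electrons, so compare the +1 ions as you would atoms: IE_2 generally rises across a period (higher Z_eff) and falls down a group (larger shell), subject to the usual subshell exceptions.
Valence configurations: O⁺ [He]2s²2p³, Be⁺ [He]2s¹, S⁺ [Ne]3s²3p³.
Approximate IE_2 values (kJ/mol): O 3388, Be 1757, S 2252.
So the second ionization energies run Be < S < O.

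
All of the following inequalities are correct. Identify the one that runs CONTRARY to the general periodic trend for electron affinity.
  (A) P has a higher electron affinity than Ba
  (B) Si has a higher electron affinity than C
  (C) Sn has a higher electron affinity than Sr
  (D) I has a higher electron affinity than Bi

The general trend: electron affinity increases across a period and decreases down a group.
(A) P (period 3, group 15) vs Ba (period 6, group 2): the stated order agrees with the simple trend.
(B) Si (period 3, group 14) vs C (period 2, group 14): the stated order contradicts the simple trend.
(C) Sn (period 5, group 14) vs Sr (period 5, group 2): the stated order agrees with the simple trend.
(D) I (period 5, group 17) vs Bi (period 6, group 15): the stated order agrees with the simple trend.
The exception is (B): Si's larger, more diffuse 3p orbitals accept an added electron slightly more readily than C's compact 2p.

(B)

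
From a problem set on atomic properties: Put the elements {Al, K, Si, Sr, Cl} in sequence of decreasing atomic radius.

Al is in period 3, group 13; Si is in period 3, group 14; Cl is in period 3, group 17; K is in period 4, group 1; Sr is in period 5, group 2.
Across a period the added protons contract the valence shell; down a group each new principal shell makes the atom larger.
These span different periods and groups, so the two trends combine.
Si > Cl: Si lies to the left of Cl in period 3, so the across-period effect alone puts Si larger.
Al > Si: both are in period 3; the period trend gives Al the larger value.
Sr > Al: relative to Al, both the across-period and down-group shifts push Sr's atomic radius up.
K > Sr: the two effects oppose for this pair; the across-period effect wins (196 vs 185 pm).
Approximate values (pm): Al 126, Si 116, Cl 99, K 196, Sr 185.
So from largest to smallest: K > Sr > Al > Si > Cl.

K > Sr > Al > Si > Cl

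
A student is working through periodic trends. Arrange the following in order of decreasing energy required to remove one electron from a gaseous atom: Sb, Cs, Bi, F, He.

He > F > Sb > Bi > Cs

IE₁ increases left→right with effective nuclear charge and decreases top→bottom as the valence shell moves farther out.
Neither a single period nor a single group — weigh both effects.
Bi > Cs: Bi lies to the right of Cs in period 6, so the across-period effect alone puts Bi higher.
Sb > Bi: Sb sits above Bi in group 15, so the down-group effect alone puts Sb higher.
F > Sb: both effects reinforce here, so F is clearly the higher of the two.
He > F: relative to F, both the across-period and down-group shifts push He's first ionization energy up.
Approximate values (kJ/mol): He 2372, F 1681, Sb 831, Cs 376, Bi 703.
So from highest to lowest: He > F > Sb > Bi > Cs.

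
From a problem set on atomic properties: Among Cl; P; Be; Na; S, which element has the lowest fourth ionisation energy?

Consider each +3 ion: Cl³⁺ still has 4 valence electrons; P³⁺ still has 2 valence electrons; Be³⁺ is already 1 electron into the core; Na³⁺ is already 2 electrons into the core; S³⁺ still has 3 valence electrons.
Breaking into a closed-shell core is much more expensive than removing a leftover valence electron — Na and Be have the largest IE_4 here.
Valence configurations: Cl³⁺ [Ne]3s²3p², P³⁺ [Ne]3s², S³⁺ [Ne]3s²3p¹.
S³⁺ loses a lone 3p electron whereas P³⁺ must break into a filled 3s² pair, so IE_4(P) > IE_4(S) even though S has the higher nuclear charge.
Tabulated IE_4 (kJ/mol): Cl 5159, P 4964, Be 21007, Na 9543, S 4556.
So the fourth ionization energies run S < P < Cl < Na < Be.

S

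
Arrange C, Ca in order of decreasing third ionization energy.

Ca > C

The third ionization energy removes an electron from the +2 ion. For each element: C²⁺ still has 2 valence electrons; Ca²⁺ is the bare [Ar] core.
Pulling an electron out of a noble-gas core costs far more than removing a remaining valence electron, so Ca sits at the high end of IE_3.
The numbers (kJ/mol): C 4620, Ca 4912.
Hence IE_3: C < Ca.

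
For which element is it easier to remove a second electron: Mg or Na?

The second ionization energy removes an electron from the +1 ion. For each element: Mg⁺ still has 1 valence electron; Na⁺ is the bare [Ne] core.
Core electrons are held far more tightly than valence electrons, so Na tops the IE_2 order.
The numbers (kJ/mol): Mg 1451, Na 4562.
Hence IE_2: Mg < Na.

Mg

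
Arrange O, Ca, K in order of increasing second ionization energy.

IE_2 is the cost of taking one more electron from the +1 cation: O⁺ still has 5 valence electrons; Ca⁺ still has 1 valence electron; K⁺ is the bare [Ar] core.
Usually core removal costs more than valence removal, but here the competition is close: a tightly held n=2 valence electron can cost more to remove than an n=3 core electron, so the actual values have to decide it.
Valence configurations: O⁺ [He]2s²2p³, Ca⁺ [Ar]4s¹.
The numbers (kJ/mol): O 3388, Ca 1145, K 3052.
Hence IE_2: Ca < K < O.

Ca < K < O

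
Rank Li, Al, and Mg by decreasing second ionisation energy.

Consider each +1 ion: Li⁺ is the bare [He] core; Al⁺ still has 2 valence electrons; Mg⁺ still has 1 valence electron.
Breaking into a closed-shell core is much more expensive than removing a leftover valence electron — Li has the largest IE_2 here.
Valence configurations: Al⁺ [Ne]3s², Mg⁺ [Ne]3s¹.
Approximate IE_2 values (kJ/mol): Li 7298, Al 1817, Mg 1451.
Hence IE_2: Mg < Al < Li.

Li > Al > Mg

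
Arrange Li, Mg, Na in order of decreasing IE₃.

After 2 electrons have been removed, what remains? Li²⁺ is already 1 electron into the core; Mg²⁺ is the bare [Ne] core; Na²⁺ is already 1 electron into the core.
All of these are removing an electron from a noble-gas core or deeper; the smaller core (lower principal quantum number) is held far more tightly, and within a period the higher nuclear charge binds the same core more tightly.
Approximate IE_3 values (kJ/mol): Li 11815, Mg 7733, Na 6910.
Overall IE_3 order: Na < Mg < Li.

Li, Mg, Na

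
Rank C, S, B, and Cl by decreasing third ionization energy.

C > Cl > B > S

Consider each +2 ion: C²⁺ still has 2 valence electrons; S²⁺ still has 4 valence electrons; B²⁺ still has 1 valence electron; Cl²⁺ still has 5 valence electrons.
All are still removing valence electrons, so compare the +2 ions as you would atoms: IE_3 generally rises across a period (higher Z_eff) and falls down a group (larger shell), subject to the usual subshell exceptions.
Valence configurations: C²⁺ [He]2s², S²⁺ [Ne]3s²3p², B²⁺ [He]2s¹, Cl²⁺ [Ne]3s²3p³.
The numbers (kJ/mol): C 4620, S 3357, B 3660, Cl 3822.
Overall IE_3 order: S < B < Cl < C.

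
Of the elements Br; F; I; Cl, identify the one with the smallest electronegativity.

F is in period 2, group 17; Cl is in period 3, group 17; Br is in period 4, group 17; I is in period 5, group 17.
Smaller atoms with higher effective nuclear charge are more electronegative.
All are in group 17, so electronegativity increases up the group.
The smallest electronegativity among these belongs to I.

I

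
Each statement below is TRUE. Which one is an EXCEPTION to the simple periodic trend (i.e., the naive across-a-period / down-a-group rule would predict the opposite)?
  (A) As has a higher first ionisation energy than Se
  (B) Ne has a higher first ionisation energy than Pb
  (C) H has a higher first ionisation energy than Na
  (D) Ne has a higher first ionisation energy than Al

(A)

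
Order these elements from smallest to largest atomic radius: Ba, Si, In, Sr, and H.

H is in period 1, group 1; Si is in period 3, group 14; Sr is in period 5, group 2; In is in period 5, group 13; Ba is in period 6, group 2.
Moving right in a period, electrons are added to the same shell under a stronger nuclear pull, so atoms get smaller; moving down, a new shell is opened and atoms get larger.
These span different periods and groups, so the two trends combine.
Si > H: the two effects oppose for this pair; the down-group effect wins (116 vs 32 pm).
In > Si: relative to Si, both the across-period and down-group shifts push In's atomic radius up.
Sr > In: both are in period 5; the period trend gives Sr the larger value.
Ba > Sr: they share group 2; the group trend gives Ba the larger value.
Tabulated atomic radius (pm): H 32, Si 116, Sr 185, In 142, Ba 196.
So from smallest to largest: H < Si < In < Sr < Ba.

H < Si < In < Sr < Ba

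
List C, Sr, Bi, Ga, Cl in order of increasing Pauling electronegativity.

C is in period 2, group 14; Cl is in period 3, group 17; Ga is in period 4, group 13; Sr is in period 5, group 2; Bi is in period 6, group 15.
Smaller atoms with higher effective nuclear charge are more electronegative.
Neither a single period nor a single group — weigh both effects.
Ga > Sr: both effects reinforce here, so Ga is clearly the higher of the two.
Bi > Ga: the two effects oppose for this pair; the across-period effect wins (2.02 vs 1.81).
C > Bi: the two effects oppose for this pair; the down-group effect wins (2.55 vs 2.02).
Cl > C: period and group pull opposite ways; the across-period shift dominates (3.16 vs 2.55).
Tabulated electronegativity (Pauling): C 2.55, Cl 3.16, Ga 1.81, Sr 0.95, Bi 2.02.
So from lowest to highest: Sr < Ga < Bi < C < Cl.

Sr, Ga, Bi, C, Cl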